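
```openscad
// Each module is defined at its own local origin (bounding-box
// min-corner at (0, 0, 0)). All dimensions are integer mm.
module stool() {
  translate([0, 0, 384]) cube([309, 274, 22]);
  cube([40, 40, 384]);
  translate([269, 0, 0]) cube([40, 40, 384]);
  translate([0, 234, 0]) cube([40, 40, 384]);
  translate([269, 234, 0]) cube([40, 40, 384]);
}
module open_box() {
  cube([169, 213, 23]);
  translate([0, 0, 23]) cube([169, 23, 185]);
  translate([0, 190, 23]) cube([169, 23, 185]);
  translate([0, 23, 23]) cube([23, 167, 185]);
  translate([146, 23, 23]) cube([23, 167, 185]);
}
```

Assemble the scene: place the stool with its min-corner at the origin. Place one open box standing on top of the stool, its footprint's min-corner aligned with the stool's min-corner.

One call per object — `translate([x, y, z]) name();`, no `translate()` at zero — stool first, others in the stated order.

stool();
translate([0, 0, 406]) open_box();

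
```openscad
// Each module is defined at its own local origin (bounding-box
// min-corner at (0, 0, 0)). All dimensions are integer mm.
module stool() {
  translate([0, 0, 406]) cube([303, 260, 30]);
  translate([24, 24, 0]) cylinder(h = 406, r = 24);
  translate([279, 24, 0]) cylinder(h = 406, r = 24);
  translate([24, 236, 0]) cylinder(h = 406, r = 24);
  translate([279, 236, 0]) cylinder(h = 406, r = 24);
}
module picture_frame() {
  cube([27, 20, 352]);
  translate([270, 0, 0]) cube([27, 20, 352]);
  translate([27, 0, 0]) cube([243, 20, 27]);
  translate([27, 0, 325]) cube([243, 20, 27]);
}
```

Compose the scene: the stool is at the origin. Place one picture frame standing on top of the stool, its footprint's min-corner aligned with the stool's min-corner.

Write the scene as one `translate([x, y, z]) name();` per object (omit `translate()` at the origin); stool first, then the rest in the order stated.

stool();
translate([0, 0, 436]) picture_frame();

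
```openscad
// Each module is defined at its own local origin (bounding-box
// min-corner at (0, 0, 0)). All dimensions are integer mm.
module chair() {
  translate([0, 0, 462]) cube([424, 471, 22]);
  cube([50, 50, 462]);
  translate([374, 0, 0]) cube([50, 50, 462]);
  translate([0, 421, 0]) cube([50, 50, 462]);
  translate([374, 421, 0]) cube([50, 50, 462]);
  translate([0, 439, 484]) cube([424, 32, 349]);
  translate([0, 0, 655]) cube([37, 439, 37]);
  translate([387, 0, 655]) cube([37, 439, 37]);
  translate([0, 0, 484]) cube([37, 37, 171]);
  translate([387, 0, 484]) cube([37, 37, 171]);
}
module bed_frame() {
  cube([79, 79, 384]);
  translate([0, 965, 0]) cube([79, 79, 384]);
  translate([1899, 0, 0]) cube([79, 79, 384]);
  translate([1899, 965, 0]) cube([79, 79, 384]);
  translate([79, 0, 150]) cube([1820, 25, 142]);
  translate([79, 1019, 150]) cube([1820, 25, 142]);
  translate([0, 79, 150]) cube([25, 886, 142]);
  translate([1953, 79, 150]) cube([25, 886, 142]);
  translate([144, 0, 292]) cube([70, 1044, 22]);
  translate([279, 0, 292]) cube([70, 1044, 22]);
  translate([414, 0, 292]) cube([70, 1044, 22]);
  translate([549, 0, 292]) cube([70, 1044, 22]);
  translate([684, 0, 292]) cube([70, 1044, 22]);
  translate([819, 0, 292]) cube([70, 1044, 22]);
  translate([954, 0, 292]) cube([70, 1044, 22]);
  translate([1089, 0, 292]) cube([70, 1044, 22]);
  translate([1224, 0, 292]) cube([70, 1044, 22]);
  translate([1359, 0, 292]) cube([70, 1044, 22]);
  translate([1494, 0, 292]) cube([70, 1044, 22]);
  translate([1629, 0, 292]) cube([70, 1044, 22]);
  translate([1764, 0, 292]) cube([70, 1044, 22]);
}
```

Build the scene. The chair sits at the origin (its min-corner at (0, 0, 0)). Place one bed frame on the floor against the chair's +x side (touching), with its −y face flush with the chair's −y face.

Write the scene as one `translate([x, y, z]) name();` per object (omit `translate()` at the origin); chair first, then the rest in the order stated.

chair();
translate([424, 0, 0]) bed_frame();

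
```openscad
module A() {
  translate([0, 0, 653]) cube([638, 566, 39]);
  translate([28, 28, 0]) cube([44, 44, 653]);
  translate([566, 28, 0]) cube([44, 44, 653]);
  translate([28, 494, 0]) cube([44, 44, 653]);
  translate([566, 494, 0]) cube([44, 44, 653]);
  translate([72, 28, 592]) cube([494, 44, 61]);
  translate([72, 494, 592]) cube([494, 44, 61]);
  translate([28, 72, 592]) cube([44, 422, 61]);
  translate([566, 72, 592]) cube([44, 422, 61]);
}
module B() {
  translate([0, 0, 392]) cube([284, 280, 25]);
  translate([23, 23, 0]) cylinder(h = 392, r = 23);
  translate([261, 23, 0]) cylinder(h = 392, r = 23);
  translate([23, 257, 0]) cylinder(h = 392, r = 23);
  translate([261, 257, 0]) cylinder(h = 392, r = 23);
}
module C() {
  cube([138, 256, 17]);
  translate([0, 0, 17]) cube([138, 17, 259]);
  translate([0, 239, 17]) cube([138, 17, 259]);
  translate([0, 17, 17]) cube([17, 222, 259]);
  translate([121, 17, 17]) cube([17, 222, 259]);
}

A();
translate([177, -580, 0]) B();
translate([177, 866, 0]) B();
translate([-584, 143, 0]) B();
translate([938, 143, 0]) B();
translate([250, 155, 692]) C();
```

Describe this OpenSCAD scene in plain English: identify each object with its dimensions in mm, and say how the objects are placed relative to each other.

A is a table with a 638×566 mm rectangular top, 39 mm thick, top surface at z = 692 mm, supported by four 44×44 mm square legs, each inset 28 mm from the nearest pair of top edges, running from the floor. Four apron rails, 44 mm thick and 61 mm tall, run between adjacent legs with their top edges flush with the underside of the top and their outer faces flush with the legs' outer faces.

B is a simple wooden stool: a rectangular seat 284 mm (x) by 280 mm (y), 25 mm thick, top face at z = 417 mm, on four round legs, each 46 mm in diameter. The legs rest on z = 0, each leg's axis is inset half a diameter from the nearest pair of seat edges (so the leg's bounding box is flush with the corner).

C is an open storage box with external size 138×256×276 mm and wall thickness 17 mm (the base is also 17 mm thick). The base covers the whole footprint; the four walls stand on the base, with the y-facing walls full-width and the x-facing walls fitting between their inner faces.

Four stools sit around the table at the −y, +y, −x, +x sides. The open box is on top of the table, centred.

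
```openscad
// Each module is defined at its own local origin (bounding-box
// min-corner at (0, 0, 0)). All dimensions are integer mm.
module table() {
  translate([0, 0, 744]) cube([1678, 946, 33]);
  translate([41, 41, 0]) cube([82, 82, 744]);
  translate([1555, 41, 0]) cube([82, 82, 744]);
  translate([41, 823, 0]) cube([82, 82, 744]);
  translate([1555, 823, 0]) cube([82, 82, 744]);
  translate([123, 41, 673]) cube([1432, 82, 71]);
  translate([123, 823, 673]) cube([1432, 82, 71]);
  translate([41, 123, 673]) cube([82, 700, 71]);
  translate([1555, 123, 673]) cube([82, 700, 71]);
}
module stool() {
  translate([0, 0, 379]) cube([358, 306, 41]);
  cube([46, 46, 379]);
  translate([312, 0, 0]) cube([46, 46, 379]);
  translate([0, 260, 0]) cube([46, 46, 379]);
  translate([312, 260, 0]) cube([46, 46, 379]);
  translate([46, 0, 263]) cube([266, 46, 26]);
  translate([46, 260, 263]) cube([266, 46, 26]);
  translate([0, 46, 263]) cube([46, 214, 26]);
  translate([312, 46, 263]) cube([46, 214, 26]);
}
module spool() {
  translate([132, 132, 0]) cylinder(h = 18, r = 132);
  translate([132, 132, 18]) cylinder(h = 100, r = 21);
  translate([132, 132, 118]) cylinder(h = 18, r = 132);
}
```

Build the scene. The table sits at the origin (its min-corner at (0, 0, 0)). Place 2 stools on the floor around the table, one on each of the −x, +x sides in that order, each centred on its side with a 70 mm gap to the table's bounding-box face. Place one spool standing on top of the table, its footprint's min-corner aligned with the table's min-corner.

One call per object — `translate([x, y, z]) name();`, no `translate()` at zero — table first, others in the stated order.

table();
translate([-428, 320, 0]) stool();
translate([1748, 320, 0]) stool();
translate([0, 0, 777]) spool();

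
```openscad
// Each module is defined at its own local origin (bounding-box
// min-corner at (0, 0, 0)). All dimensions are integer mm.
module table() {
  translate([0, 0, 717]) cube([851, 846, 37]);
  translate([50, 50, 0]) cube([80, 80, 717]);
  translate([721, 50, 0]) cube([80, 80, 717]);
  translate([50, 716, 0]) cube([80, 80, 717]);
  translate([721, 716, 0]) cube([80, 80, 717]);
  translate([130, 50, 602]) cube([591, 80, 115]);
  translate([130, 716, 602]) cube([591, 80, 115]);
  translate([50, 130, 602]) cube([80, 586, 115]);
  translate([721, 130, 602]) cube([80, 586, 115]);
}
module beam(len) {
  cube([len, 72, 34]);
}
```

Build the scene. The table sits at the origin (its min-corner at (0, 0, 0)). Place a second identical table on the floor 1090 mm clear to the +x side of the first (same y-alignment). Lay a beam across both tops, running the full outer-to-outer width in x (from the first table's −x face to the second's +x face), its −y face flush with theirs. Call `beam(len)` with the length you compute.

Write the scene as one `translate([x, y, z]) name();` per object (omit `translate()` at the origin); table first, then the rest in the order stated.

table();
translate([1941, 0, 0]) table();
translate([0, 0, 754]) beam(2792);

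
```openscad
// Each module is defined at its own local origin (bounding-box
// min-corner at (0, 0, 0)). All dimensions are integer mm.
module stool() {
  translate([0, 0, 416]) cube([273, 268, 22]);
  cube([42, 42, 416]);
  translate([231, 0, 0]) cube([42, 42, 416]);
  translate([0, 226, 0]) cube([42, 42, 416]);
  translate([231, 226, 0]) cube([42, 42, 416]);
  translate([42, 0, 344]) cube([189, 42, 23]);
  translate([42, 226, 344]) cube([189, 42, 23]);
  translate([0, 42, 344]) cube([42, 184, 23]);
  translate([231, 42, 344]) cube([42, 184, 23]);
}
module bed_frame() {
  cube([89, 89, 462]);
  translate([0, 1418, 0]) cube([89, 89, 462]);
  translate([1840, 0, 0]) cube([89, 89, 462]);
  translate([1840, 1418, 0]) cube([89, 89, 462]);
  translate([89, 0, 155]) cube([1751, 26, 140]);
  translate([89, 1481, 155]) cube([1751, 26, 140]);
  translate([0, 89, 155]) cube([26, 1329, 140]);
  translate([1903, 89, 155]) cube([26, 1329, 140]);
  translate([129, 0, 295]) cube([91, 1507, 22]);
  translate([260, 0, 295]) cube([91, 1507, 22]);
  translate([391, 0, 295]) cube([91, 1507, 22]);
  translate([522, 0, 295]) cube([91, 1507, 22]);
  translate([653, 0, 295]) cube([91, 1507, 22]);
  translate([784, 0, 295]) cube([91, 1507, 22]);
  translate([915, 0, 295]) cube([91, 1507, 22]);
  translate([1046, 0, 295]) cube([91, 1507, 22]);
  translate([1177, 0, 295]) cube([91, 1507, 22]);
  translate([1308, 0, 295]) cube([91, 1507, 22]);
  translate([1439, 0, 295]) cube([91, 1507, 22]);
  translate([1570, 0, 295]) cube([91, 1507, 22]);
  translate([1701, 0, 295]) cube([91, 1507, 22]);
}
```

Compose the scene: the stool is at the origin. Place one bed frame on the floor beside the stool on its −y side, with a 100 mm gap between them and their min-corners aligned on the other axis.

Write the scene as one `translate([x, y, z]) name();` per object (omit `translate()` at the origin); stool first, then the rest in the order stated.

stool();
translate([0, -1607, 0]) bed_frame();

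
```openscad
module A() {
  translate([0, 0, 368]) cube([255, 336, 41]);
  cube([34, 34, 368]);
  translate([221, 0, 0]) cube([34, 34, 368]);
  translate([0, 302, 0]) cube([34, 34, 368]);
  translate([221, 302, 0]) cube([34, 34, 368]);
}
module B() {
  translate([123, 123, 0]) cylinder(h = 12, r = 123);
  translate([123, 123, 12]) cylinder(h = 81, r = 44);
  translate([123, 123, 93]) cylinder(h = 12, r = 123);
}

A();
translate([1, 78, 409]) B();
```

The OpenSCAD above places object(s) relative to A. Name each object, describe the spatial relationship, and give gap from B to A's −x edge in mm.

A is a stool. B is a spool. The spool is on top of the stool. The gap from the spool to the stool's −x edge is 1 mm.

The spool's min-x is at 1; the stool's min-x is 0; gap = 1 mm.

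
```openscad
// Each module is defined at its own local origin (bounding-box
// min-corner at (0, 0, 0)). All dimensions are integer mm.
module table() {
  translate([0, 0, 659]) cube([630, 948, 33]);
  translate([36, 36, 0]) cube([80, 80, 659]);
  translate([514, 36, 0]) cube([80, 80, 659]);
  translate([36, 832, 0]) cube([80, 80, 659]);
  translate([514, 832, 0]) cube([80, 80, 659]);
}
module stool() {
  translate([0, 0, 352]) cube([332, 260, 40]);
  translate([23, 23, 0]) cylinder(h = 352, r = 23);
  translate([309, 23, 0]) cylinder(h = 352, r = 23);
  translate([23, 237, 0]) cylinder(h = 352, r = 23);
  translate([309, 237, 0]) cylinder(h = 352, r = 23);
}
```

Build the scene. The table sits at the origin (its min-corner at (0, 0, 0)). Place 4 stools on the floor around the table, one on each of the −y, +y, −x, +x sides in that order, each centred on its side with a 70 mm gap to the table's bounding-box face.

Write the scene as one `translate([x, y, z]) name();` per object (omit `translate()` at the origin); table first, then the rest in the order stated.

table();
translate([149, -330, 0]) stool();
translate([149, 1018, 0]) stool();
translate([-402, 344, 0]) stool();
translate([700, 344, 0]) stool();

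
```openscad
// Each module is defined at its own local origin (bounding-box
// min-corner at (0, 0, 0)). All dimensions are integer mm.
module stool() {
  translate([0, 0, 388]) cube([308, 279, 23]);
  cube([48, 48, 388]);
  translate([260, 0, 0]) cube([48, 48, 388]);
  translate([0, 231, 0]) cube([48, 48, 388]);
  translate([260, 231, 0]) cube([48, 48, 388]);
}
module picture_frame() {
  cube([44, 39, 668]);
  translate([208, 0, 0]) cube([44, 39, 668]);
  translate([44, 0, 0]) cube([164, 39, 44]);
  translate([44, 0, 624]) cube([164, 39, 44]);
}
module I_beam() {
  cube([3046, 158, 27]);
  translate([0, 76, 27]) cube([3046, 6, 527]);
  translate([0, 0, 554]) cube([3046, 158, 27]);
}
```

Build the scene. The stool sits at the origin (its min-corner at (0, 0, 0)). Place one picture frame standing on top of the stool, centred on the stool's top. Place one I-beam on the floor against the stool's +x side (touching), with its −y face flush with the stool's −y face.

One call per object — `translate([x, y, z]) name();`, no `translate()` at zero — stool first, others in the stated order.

stool();
translate([28, 120, 411]) picture_frame();
translate([308, 0, 0]) I_beam();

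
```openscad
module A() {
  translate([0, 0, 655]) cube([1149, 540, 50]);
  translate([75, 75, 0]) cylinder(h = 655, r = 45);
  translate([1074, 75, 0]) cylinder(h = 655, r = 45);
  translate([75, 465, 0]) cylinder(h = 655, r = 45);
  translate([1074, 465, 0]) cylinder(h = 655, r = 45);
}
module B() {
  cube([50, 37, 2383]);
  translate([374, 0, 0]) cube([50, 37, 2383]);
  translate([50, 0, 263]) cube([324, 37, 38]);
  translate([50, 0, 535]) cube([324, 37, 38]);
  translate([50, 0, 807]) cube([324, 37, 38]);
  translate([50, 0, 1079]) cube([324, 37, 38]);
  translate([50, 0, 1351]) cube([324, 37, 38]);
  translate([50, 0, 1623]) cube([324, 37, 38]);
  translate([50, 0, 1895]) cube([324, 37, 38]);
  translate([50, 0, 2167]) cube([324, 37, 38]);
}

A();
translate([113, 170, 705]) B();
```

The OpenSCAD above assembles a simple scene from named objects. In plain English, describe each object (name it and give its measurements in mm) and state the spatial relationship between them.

A is a table: top 1149 mm (x) × 540 mm (y), 50 mm thick, upper face at z = 705 mm, on four round legs of 90 mm diameter, each leg's bounding box inset 30 mm from the nearest pair of top edges, running from z = 0 to the bottom of the top.

B is a wooden ladder with two side rails of 50×37 mm section and 2383 mm height, set 424 mm apart overall. Between them run 8 rectangular rungs (37 mm deep, 38 mm thick), front faces flush with the rails' −y face. The bottom of the first rung is 263 mm above the floor and each subsequent rung is 272 mm higher than the one below.

The ladder is on top of the table.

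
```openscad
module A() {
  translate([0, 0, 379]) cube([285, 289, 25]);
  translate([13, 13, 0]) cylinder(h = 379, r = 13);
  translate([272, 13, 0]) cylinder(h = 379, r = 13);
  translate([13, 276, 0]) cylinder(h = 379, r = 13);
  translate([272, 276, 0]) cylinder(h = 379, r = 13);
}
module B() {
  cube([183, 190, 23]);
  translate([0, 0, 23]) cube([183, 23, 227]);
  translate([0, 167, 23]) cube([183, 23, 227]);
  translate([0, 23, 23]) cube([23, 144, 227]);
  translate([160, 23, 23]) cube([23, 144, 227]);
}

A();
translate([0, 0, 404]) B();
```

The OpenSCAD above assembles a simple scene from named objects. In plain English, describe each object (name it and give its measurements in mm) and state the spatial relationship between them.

A is a four-legged stool. The seat is 285×289 mm, 25 mm thick, top at z = 404 mm. It stands on four round legs, each 26 mm in diameter, from z = 0 to the seat underside, each leg's axis is inset half a diameter from the nearest pair of seat edges (so the leg's bounding box is flush with the corner).

B is an open-topped rectangular box: outside dimensions 183×190×250 mm, with a uniform wall and base thickness of 23 mm. The base is a full 183×190 slab on the floor; four walls sit on top of the base. The front and back walls (the −y and +y sides) span the full width; the two side walls fit between them.

The open box is on top of the stool.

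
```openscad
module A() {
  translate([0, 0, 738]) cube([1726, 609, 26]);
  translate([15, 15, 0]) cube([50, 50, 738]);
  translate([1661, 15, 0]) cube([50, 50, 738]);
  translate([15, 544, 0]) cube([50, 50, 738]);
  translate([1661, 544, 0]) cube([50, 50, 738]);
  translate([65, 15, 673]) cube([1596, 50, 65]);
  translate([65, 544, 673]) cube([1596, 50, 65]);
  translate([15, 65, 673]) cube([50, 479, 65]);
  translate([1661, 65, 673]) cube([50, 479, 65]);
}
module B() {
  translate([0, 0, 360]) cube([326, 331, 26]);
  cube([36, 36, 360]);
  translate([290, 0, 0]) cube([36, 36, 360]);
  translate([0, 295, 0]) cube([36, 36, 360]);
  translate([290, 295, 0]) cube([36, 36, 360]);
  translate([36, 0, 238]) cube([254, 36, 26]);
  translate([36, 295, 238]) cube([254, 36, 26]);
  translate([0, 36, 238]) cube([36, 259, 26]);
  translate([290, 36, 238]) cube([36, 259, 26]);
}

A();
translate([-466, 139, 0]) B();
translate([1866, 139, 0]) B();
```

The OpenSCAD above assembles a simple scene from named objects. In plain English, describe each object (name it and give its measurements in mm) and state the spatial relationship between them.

A is a table: top 1726 mm (x) × 609 mm (y), 26 mm thick, upper face at z = 764 mm, on four 50×50 mm square legs, each inset 15 mm from the nearest pair of top edges, running from z = 0 to the bottom of the top. Four apron rails, 50 mm thick and 65 mm tall, run between adjacent legs with their top edges flush with the underside of the top and their outer faces flush with the legs' outer faces.

B is a four-legged stool. The seat is a 326×331×26 mm slab whose top surface is at z = 386 mm; four square legs, each 36×36 mm in cross-section, run from the floor (z = 0) to the underside of the seat, each flush with a corner of the seat. Four stretchers, 36 mm wide and 26 mm tall, connect adjacent legs with their undersides at z = 238 mm, each running between the inner faces of the legs it joins and aligned with the legs' outer faces on the other axis.

Two stools sit around the table at the −x, +x sides.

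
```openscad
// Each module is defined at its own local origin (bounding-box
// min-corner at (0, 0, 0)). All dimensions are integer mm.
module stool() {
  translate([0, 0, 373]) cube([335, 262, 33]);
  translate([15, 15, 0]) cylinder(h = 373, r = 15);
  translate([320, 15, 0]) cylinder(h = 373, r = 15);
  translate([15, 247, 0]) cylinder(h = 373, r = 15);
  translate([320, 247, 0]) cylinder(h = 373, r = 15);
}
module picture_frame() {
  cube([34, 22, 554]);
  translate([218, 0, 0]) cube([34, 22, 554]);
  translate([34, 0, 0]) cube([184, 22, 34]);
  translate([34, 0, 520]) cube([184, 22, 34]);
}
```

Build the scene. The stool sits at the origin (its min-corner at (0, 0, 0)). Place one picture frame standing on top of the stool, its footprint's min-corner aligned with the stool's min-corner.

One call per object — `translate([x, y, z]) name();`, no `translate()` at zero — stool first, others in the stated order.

stool();
translate([0, 0, 406]) picture_frame();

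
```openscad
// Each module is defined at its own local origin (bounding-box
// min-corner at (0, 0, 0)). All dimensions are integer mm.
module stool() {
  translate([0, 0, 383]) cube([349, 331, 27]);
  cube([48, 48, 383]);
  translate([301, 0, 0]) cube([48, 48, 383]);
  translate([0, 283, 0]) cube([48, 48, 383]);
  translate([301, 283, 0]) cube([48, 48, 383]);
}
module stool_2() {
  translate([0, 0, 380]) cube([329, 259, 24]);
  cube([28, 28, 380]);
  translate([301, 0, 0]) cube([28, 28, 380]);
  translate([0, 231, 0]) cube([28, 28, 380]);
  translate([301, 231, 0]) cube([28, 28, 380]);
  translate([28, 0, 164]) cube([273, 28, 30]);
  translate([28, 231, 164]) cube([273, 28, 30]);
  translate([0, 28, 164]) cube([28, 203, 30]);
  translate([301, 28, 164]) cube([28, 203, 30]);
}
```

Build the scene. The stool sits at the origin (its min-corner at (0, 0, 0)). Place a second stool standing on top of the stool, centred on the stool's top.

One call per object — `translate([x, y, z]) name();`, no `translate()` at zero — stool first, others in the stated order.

stool();
translate([10, 36, 410]) stool_2();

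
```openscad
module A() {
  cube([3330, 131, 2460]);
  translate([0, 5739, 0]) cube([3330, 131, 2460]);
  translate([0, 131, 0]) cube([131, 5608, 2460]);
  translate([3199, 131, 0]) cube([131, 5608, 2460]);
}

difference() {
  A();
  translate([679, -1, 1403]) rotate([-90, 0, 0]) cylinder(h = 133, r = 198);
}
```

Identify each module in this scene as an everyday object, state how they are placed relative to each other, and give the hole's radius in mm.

The subtracted cylinder has r = 198 mm.

A is a house frame. The house frame has a circular hole through its front wall. The hole's radius is 198 mm.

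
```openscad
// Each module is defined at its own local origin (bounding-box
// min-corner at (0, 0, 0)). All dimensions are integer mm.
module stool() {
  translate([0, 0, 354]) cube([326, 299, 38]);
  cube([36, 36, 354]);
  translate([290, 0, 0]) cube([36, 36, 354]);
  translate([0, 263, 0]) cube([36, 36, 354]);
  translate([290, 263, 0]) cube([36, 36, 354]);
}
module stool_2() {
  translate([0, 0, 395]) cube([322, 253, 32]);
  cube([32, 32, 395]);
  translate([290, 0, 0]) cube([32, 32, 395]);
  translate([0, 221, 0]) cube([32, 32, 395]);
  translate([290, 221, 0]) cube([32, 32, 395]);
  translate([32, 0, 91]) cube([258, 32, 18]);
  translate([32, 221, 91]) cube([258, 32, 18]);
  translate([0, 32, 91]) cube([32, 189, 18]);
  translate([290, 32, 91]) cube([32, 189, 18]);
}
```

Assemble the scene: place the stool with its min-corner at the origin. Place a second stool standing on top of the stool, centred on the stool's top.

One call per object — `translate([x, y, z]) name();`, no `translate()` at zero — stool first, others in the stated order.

stool();
translate([2, 23, 392]) stool_2();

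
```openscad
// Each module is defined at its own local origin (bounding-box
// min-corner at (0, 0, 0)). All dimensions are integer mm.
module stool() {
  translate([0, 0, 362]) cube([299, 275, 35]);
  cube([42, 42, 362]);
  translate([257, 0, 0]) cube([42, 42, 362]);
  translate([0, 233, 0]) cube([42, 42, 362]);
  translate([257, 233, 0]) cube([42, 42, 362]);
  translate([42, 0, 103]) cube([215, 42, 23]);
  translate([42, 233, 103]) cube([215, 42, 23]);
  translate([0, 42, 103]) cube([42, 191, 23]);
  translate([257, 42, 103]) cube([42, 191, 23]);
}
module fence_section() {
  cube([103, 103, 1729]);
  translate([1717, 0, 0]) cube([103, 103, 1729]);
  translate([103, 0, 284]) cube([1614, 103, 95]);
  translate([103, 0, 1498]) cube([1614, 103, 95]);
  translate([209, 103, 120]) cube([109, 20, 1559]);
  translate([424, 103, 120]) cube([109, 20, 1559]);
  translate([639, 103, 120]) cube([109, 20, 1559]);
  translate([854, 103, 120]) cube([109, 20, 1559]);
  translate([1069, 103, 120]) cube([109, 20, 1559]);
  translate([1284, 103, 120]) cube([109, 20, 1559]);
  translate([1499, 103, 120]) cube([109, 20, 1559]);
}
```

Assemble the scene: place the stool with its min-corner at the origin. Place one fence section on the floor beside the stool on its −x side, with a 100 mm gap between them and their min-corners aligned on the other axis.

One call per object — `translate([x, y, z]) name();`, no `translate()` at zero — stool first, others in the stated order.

stool();
translate([-1920, 0, 0]) fence_section();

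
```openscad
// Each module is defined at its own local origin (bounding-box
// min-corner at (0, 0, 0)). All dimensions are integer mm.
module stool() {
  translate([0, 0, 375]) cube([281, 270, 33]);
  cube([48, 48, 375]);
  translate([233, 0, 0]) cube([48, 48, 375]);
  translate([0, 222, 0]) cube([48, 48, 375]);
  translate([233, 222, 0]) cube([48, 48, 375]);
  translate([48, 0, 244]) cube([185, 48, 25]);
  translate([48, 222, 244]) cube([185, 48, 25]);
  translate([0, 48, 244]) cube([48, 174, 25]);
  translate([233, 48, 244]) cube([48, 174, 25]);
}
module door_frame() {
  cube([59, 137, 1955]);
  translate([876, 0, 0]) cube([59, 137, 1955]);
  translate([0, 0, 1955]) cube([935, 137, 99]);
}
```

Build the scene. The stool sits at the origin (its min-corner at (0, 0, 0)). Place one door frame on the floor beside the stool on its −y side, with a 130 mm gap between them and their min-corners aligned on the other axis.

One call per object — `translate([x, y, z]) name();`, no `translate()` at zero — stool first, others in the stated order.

stool();
translate([0, -267, 0]) door_frame();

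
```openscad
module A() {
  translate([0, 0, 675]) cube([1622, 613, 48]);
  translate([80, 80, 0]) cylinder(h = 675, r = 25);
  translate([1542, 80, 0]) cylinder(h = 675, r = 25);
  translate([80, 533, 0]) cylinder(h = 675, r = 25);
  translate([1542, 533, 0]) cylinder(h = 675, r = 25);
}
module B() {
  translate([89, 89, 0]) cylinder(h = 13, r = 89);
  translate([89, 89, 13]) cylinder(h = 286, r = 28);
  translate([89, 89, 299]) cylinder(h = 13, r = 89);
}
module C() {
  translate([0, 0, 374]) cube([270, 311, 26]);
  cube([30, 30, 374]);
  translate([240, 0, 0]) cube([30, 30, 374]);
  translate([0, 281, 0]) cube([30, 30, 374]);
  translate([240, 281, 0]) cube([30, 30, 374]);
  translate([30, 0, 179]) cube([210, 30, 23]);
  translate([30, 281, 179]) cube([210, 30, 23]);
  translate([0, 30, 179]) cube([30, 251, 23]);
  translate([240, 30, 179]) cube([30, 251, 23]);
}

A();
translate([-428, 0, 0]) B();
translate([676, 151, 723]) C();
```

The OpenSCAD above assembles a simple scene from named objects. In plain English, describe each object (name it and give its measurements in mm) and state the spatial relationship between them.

A is a table with a 1622×613 mm rectangular top, 48 mm thick, top surface at z = 723 mm, supported by four round legs of 50 mm diameter, each leg's bounding box inset 55 mm from the nearest pair of top edges, running from the floor.

B is a spool: two coaxial disc flanges of radius 89 mm and thickness 13 mm, joined by a core cylinder of radius 28 mm and height 286 mm. The lower flange rests on z = 0 and the three cylinders share a vertical axis.

C is a four-legged stool. The seat is 270×311 mm, 26 mm thick, top at z = 400 mm. It stands on four square legs, each 30×30 mm in cross-section, from z = 0 to the seat underside, each flush with a corner of the seat. Four stretchers, 30 mm wide and 23 mm tall, connect adjacent legs with their undersides at z = 179 mm, each running between the inner faces of the legs it joins and aligned with the legs' outer faces on the other axis.

The spool is on the floor beside the table on its −x side. The stool is on top of the table, centred.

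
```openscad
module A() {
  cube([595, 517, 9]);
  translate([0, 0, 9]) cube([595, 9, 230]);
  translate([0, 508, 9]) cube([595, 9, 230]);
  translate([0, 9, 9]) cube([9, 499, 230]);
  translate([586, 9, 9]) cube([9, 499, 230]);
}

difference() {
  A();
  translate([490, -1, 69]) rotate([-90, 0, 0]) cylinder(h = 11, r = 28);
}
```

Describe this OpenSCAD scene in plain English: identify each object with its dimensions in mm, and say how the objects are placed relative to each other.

A is an open storage box with external size 595×517×239 mm and wall thickness 9 mm (the base is also 9 mm thick). The base covers the whole footprint; the four walls stand on the base, with the y-facing walls full-width and the x-facing walls fitting between their inner faces.

The open box has a circular hole of radius 28 mm through its front wall, centred at (x = 490, z = 69).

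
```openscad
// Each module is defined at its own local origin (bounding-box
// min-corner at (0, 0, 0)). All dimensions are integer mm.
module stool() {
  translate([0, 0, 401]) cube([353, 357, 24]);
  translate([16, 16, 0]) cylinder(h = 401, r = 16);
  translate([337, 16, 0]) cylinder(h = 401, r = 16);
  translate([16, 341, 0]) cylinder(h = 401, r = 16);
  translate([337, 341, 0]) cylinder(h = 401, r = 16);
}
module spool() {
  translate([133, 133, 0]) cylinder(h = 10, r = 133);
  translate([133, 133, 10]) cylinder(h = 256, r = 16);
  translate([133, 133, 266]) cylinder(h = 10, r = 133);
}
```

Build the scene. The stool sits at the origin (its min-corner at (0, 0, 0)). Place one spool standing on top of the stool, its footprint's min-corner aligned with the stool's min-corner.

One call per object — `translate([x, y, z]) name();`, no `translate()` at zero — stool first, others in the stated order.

stool();
translate([0, 0, 425]) spool();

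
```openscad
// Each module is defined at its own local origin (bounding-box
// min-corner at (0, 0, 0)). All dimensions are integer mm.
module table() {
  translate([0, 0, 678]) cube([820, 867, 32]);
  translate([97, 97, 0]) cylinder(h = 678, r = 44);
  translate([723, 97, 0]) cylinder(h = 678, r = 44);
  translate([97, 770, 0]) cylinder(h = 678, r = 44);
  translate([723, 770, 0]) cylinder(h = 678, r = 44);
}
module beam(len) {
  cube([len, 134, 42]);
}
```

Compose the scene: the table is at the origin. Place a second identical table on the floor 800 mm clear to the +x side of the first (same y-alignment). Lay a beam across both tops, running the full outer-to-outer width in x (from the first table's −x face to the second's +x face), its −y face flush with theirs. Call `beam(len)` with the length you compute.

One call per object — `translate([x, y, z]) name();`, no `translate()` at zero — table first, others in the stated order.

table();
translate([1620, 0, 0]) table();
translate([0, 0, 710]) beam(2440);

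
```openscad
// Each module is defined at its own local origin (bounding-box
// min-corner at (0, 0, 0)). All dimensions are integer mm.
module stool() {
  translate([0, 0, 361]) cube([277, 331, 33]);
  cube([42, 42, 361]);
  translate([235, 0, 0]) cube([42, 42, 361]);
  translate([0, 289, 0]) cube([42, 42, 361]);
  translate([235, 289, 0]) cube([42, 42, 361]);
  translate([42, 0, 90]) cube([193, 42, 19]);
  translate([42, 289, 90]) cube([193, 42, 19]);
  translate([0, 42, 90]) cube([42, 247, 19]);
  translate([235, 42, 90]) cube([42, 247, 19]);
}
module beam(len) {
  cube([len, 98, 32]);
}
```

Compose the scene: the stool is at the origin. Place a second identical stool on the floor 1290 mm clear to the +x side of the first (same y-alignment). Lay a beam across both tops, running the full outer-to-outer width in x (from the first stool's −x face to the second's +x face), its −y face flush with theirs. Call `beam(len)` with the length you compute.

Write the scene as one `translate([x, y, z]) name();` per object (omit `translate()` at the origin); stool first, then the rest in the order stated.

stool();
translate([1567, 0, 0]) stool();
translate([0, 0, 394]) beam(1844);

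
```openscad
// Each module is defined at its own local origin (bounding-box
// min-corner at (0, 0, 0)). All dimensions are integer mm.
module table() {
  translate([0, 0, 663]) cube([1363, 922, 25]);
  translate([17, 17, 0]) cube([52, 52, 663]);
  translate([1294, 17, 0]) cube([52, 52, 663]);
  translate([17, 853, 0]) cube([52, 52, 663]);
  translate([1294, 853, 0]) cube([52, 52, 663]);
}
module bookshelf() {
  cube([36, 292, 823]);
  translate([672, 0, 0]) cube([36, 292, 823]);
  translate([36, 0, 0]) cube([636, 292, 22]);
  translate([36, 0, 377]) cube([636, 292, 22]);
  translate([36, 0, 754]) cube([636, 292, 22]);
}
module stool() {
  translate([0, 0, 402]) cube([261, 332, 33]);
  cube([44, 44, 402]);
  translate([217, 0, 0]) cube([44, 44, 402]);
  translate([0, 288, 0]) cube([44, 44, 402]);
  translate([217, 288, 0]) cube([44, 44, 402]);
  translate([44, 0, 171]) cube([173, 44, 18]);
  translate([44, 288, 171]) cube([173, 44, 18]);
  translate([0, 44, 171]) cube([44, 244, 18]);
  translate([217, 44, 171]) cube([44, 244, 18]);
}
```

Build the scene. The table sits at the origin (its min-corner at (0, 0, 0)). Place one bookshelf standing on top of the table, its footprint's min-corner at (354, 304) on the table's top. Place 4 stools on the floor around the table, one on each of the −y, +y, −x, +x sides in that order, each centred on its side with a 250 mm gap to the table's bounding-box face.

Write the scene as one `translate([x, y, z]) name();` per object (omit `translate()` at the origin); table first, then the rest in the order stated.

table();
translate([354, 304, 688]) bookshelf();
translate([551, -582, 0]) stool();
translate([551, 1172, 0]) stool();
translate([-511, 295, 0]) stool();
translate([1613, 295, 0]) stool();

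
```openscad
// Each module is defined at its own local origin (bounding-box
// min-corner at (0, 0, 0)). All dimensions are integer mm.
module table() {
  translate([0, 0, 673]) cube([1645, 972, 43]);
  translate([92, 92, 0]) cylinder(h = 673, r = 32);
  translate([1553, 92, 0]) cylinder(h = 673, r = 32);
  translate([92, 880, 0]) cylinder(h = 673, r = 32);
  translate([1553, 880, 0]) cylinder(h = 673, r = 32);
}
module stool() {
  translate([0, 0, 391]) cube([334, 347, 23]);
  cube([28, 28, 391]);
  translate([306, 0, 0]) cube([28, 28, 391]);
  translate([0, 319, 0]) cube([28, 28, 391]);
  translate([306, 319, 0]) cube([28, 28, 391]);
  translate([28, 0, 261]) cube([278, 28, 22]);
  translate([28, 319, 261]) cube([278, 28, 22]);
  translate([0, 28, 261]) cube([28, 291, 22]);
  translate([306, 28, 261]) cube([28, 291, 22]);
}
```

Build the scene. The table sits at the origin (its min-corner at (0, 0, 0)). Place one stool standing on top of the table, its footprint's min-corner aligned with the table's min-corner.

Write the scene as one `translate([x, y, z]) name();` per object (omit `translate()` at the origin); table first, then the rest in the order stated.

table();
translate([0, 0, 716]) stool();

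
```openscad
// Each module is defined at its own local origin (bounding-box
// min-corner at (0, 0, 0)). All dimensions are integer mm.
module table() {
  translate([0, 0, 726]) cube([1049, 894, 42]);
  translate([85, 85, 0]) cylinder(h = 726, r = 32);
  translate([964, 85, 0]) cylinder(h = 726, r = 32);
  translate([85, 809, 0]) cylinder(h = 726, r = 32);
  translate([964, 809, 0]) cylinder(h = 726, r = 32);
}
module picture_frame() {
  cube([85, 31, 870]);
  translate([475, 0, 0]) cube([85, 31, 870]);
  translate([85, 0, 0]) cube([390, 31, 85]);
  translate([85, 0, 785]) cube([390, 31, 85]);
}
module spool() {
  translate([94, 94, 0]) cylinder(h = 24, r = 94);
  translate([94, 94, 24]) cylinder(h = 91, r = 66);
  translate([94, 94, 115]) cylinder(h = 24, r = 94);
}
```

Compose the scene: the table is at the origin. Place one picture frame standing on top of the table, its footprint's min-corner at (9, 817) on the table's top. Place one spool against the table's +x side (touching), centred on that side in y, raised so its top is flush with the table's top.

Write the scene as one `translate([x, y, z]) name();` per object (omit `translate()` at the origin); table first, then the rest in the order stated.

table();
translate([9, 817, 768]) picture_frame();
translate([1049, 353, 629]) spool();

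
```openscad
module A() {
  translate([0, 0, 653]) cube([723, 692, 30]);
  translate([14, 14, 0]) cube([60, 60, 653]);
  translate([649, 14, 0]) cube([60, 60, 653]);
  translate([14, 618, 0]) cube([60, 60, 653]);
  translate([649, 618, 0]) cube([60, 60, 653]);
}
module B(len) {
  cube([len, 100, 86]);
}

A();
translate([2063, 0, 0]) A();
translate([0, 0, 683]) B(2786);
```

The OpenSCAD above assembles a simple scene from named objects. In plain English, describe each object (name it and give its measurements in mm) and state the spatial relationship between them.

A is a table with a 723×692 mm rectangular top, 30 mm thick, top surface at z = 683 mm, supported by four 60×60 mm square legs, each inset 14 mm from the nearest pair of top edges, running from the floor.

B is a rectangular beam 2786 mm long (x), 100 mm deep (y), 86 mm thick (z).

The beam spans the tops of two tables placed 1340 mm apart, resting at z = 683 mm.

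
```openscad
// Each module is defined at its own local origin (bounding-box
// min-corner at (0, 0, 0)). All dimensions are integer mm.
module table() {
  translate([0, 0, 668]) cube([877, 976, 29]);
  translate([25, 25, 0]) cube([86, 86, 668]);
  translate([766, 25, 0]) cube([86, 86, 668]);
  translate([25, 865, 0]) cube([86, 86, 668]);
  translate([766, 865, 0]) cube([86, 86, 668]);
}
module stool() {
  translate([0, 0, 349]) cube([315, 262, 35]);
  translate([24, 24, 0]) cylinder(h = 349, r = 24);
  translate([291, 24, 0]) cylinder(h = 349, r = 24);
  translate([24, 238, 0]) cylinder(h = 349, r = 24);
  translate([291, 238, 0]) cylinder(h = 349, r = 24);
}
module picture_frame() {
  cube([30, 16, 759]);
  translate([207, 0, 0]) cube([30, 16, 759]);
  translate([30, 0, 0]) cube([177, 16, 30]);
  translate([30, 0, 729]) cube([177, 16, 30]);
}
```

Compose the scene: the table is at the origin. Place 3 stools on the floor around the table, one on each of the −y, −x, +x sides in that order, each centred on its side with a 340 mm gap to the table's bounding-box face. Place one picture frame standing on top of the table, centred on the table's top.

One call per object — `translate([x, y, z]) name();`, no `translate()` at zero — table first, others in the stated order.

table();
translate([281, -602, 0]) stool();
translate([-655, 357, 0]) stool();
translate([1217, 357, 0]) stool();
translate([320, 480, 697]) picture_frame();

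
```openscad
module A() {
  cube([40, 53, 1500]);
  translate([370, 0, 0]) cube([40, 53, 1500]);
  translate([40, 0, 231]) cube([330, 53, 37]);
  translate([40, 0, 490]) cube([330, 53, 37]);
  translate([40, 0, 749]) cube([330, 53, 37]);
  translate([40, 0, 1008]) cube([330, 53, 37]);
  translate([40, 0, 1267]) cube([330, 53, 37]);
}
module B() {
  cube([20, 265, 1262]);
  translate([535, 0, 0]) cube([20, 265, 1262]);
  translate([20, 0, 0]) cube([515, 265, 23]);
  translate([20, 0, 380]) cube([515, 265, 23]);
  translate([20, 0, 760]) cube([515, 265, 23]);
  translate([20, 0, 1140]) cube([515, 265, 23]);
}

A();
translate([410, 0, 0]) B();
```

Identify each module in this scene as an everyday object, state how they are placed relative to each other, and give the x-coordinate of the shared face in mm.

A is a ladder. B is a bookshelf. The bookshelf is against the ladder's +x side, with their −y faces flush. The x-coordinate of the shared face is 410 mm.

The ladder's +x face and the bookshelf's −x face are both at x = 410 mm.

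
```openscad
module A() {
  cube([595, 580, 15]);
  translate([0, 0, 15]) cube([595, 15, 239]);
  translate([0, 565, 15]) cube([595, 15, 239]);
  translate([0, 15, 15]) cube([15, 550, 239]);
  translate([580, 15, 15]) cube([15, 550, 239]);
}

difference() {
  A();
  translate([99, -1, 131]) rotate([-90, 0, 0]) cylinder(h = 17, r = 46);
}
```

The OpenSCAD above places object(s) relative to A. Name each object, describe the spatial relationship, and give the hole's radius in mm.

A is an open box. The open box has a circular hole through its front wall. The hole's radius is 46 mm.

The subtracted cylinder has r = 46 mm.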